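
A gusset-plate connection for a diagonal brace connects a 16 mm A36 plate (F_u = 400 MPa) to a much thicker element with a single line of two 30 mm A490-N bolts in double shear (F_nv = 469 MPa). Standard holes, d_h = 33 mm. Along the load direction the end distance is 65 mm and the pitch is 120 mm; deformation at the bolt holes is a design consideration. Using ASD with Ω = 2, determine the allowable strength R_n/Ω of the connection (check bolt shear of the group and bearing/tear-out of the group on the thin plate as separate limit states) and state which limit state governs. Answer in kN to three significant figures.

417 kN (bearing governs)

Bolt shear: A_b = π·30²/4 = 706.9 mm²; R_n = 469 × 706.9 × 2 × 2 / 1000 = 1326 kN → 1326 / 2 = 663 kN.
Bearing (1.2 l_c t F_u ≤ 2.4 d t F_u): upper limit = 2.4·30·16·400 / 1000 = 460.8 kN.
  Edge l_c = 65 − 33/2 = 48.5 → r_n = 372.5 kN; interior l_c = 120 − 33 = 87 → r_n = 460.8 kN.
  R_n,bearing = 1·372.5 + 1·460.8 = 833.3 kN → 833.3 / 2 = 417 kN.
Bearing governs: 417 kN.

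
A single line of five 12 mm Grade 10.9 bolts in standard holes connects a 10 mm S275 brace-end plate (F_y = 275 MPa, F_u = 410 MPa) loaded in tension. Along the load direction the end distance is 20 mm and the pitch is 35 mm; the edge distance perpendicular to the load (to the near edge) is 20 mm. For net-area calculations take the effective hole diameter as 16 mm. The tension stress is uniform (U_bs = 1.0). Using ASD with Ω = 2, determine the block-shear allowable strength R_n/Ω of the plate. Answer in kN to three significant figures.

133 kN

Shear plane L_v = 20 + 4·35 = 160 mm; A_gv = 160 × 10 = 1600 mm².
A_nv = (160 − 4.5·16) × 10 = 880 mm².
A_nt = (20 − 0.5·16) × 10 = 120 mm².
0.6 F_u A_nv = 216.5 kN; 0.6 F_y A_gv = 264 kN → shear rupture governs the shear term.
R_n = 216.5 + 1.0 × 410 × 120 / 1000 = 265.7 kN.
Allowable strength R_n/Ω = 265.7 / 2 = 133 kN.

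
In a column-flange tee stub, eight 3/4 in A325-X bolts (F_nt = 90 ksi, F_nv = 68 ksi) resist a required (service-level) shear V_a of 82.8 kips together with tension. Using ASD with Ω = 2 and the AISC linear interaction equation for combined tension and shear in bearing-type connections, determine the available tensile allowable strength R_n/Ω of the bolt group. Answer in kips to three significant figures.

97.2 kips

A_b = π·0.75²/4 = 0.4418 in²; f_rv = 82.8 / (8 × 0.4418) = 23.43 ksi.
F'_nt = 1.3 F_nt − (Ω F_nt / F_nv) f_rv = 1.3·90 − (2·90/68)·23.43 = 54.99 ksi, capped at F_nt → F'_nt = 54.99 ksi.
R_n = F'_nt · A_b · n = 54.99 × 0.4418 × 8 = 194.3 kips.
Allowable strength R_n/Ω = 194.3 / 2 = 97.2 kips.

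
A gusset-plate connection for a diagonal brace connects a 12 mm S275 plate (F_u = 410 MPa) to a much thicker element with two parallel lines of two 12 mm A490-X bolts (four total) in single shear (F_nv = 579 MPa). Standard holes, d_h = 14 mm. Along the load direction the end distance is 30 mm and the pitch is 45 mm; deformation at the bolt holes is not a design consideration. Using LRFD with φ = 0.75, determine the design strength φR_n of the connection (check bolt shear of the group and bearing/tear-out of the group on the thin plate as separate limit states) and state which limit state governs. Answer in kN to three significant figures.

196 kN (bolt shear governs)

Bolt shear: A_b = π·12²/4 = 113.1 mm²; R_n = 579 × 113.1 × 4 × 1 / 1000 = 261.9 kN → 0.75 × 261.9 = 196 kN.
Bearing (1.5 l_c t F_u ≤ 3.0 d t F_u): upper limit = 3.0·12·12·410 / 1000 = 177.1 kN.
  Edge l_c = 30 − 14/2 = 23 → r_n = 169.7 kN; interior l_c = 45 − 14 = 31 → r_n = 177.1 kN.
  R_n,bearing = 2·169.7 + 2·177.1 = 693.7 kN → 0.75 × 693.7 = 520 kN.
Bolt shear governs: 196 kN.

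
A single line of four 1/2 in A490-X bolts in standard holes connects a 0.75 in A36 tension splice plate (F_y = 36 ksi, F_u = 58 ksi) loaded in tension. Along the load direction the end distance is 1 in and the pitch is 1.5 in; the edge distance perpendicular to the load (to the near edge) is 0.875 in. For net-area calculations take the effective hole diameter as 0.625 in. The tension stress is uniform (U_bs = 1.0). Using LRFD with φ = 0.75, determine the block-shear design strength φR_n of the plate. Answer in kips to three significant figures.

83.2 kips

Shear plane L_v = 1 + 3·1.5 = 5.5 in; A_gv = 5.5 × 0.75 = 4.125 in².
A_nv = (5.5 − 3.5·0.625) × 0.75 = 2.484 in².
A_nt = (0.875 − 0.5·0.625) × 0.75 = 0.4219 in².
0.6 F_u A_nv = 86.46 kips; 0.6 F_y A_gv = 89.1 kips → shear rupture governs the shear term.
R_n = 86.46 + 1.0 × 58 × 0.4219 = 110.9 kips.
Design strength φR_n = 0.75 × 110.9 = 83.2 kips.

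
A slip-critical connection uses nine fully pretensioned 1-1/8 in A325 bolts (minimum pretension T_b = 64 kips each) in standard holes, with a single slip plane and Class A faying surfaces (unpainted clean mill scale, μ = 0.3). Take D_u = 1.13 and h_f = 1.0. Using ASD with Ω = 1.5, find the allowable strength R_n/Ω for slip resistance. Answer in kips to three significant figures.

R_n = μ · D_u · h_f · T_b · n_s · n_b = 0.3 × 1.13 × 1.0 × 64 × 1 × 9 = 195.3 kips.
Allowable strength R_n/Ω = 195.3 / 1.5 = 130 kips.

130 kips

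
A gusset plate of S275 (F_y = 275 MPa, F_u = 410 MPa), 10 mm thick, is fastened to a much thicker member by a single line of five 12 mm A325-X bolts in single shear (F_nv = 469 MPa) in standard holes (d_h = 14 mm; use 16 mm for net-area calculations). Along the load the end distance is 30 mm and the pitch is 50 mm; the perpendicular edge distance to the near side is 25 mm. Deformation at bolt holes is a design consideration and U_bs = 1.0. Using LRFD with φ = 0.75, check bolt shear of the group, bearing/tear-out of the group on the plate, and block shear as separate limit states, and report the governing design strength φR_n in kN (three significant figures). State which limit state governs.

Bolt shear: A_b = π·12²/4 = 113.1 mm²; R_n = 469 × 113.1 × 5 × 1 / 1000 = 265.2 kN → 0.75 × 265.2 = 199 kN.
Bearing: edge l_c = 23, r_n = 113.2 kN; interior l_c = 36, r_n = 118.1 kN; R_n = 113.2 + 4·118.1 = 585.5 kN → 439 kN.
Block shear: A_gv = 2300, A_nv = 1580, A_nt = 170 mm²; R_n = min(0.6F_uA_nv, 0.6F_yA_gv) + U_bs·F_u·A_nt = 449.2 kN → 337 kN.
Bolt shear governs: 199 kN.

199 kN (bolt shear governs)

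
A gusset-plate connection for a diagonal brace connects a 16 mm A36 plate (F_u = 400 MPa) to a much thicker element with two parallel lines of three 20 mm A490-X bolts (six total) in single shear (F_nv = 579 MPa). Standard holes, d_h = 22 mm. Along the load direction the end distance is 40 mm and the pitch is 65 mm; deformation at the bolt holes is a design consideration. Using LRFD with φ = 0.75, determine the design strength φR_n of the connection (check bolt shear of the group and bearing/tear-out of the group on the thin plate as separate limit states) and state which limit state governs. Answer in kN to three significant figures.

Bolt shear: A_b = π·20²/4 = 314.2 mm²; R_n = 579 × 314.2 × 6 × 1 / 1000 = 1091 kN → 0.75 × 1091 = 819 kN.
Bearing (1.2 l_c t F_u ≤ 2.4 d t F_u): upper limit = 2.4·20·16·400 / 1000 = 307.2 kN.
  Edge l_c = 40 − 22/2 = 29 → r_n = 222.7 kN; interior l_c = 65 − 22 = 43 → r_n = 307.2 kN.
  R_n,bearing = 2·222.7 + 4·307.2 = 1674 kN → 0.75 × 1674 = 1260 kN.
Bolt shear governs: 819 kN.

819 kN (bolt shear governs)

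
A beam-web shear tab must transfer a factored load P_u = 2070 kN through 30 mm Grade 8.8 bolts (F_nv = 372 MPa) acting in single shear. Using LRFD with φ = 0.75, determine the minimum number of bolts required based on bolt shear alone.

11 bolts

A_b = π·30²/4 = 706.9 mm².
Per-bolt design strength φR_n = 0.75 × 372 × 706.9 × 1 / 1000 = 197.2 kN.
n ≥ 2070 / 197.2 = 10.5 → use 11 bolts.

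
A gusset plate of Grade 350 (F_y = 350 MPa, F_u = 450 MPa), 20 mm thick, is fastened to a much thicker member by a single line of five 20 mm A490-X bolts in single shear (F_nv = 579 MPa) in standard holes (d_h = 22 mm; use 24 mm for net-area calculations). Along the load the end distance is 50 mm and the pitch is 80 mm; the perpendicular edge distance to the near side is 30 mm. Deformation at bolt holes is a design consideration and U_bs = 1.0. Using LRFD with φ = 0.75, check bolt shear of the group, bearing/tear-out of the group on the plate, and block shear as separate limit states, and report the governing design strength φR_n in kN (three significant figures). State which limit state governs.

Bolt shear: A_b = π·20²/4 = 314.2 mm²; R_n = 579 × 314.2 × 5 × 1 / 1000 = 909.5 kN → 0.75 × 909.5 = 682 kN.
Bearing: edge l_c = 39, r_n = 421.2 kN; interior l_c = 58, r_n = 432 kN; R_n = 421.2 + 4·432 = 2149 kN → 1610 kN.
Block shear: A_gv = 7400, A_nv = 5240, A_nt = 360 mm²; R_n = min(0.6F_uA_nv, 0.6F_yA_gv) + U_bs·F_u·A_nt = 1577 kN → 1180 kN.
Bolt shear governs: 682 kN.

682 kN (bolt shear governs)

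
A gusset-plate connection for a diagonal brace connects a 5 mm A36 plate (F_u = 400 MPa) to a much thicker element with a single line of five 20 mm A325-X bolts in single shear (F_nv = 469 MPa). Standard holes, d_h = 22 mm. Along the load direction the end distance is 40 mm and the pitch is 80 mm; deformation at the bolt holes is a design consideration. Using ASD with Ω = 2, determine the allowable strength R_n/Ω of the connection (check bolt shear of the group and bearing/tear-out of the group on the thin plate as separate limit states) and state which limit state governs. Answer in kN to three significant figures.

Bolt shear: A_b = π·20²/4 = 314.2 mm²; R_n = 469 × 314.2 × 5 × 1 / 1000 = 736.7 kN → 736.7 / 2 = 368 kN.
Bearing (1.2 l_c t F_u ≤ 2.4 d t F_u): upper limit = 2.4·20·5·400 / 1000 = 96 kN.
  Edge l_c = 40 − 22/2 = 29 → r_n = 69.6 kN; interior l_c = 80 − 22 = 58 → r_n = 96 kN.
  R_n,bearing = 1·69.6 + 4·96 = 453.6 kN → 453.6 / 2 = 227 kN.
Bearing governs: 227 kN.

227 kN (bearing governs)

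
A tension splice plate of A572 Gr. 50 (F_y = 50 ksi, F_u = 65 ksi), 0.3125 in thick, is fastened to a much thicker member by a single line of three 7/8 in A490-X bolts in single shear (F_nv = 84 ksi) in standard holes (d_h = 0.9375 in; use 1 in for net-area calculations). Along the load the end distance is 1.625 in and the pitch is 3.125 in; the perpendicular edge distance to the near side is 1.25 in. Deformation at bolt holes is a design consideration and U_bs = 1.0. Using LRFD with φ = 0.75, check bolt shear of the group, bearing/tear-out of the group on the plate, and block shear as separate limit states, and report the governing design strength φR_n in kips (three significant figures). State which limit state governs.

60.6 kips (block shear governs)

Bolt shear: A_b = π·0.875²/4 = 0.6013 in²; R_n = 84 × 0.6013 × 3 × 1 = 151.5 kips → 0.75 × 151.5 = 114 kips.
Bearing: edge l_c = 1.156, r_n = 28.18 kips; interior l_c = 2.188, r_n = 42.66 kips; R_n = 28.18 + 2·42.66 = 113.5 kips → 85.1 kips.
Block shear: A_gv = 2.461, A_nv = 1.68, A_nt = 0.2344 in²; R_n = min(0.6F_uA_nv, 0.6F_yA_gv) + U_bs·F_u·A_nt = 80.74 kips → 60.6 kips.
Block shear governs: 60.6 kips.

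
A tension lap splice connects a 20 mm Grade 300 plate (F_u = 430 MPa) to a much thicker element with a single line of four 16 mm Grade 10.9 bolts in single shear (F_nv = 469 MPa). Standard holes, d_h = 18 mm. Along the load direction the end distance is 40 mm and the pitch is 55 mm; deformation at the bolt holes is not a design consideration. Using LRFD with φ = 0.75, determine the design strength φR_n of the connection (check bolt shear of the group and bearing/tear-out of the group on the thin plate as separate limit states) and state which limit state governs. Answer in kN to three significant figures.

283 kN (bolt shear governs)

Bolt shear: A_b = π·16²/4 = 201.1 mm²; R_n = 469 × 201.1 × 4 × 1 / 1000 = 377.2 kN → 0.75 × 377.2 = 283 kN.
Bearing (1.5 l_c t F_u ≤ 3.0 d t F_u): upper limit = 3.0·16·20·430 / 1000 = 412.8 kN.
  Edge l_c = 40 − 18/2 = 31 → r_n = 399.9 kN; interior l_c = 55 − 18 = 37 → r_n = 412.8 kN.
  R_n,bearing = 1·399.9 + 3·412.8 = 1638 kN → 0.75 × 1638 = 1230 kN.
Bolt shear governs: 283 kN.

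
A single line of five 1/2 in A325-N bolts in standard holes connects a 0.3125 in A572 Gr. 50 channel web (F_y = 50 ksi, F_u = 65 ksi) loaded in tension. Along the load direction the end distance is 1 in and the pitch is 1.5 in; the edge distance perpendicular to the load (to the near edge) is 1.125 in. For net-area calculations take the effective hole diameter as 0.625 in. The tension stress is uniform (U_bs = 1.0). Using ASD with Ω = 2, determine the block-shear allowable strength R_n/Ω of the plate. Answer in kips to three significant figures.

Shear plane L_v = 1 + 4·1.5 = 7 in; A_gv = 7 × 0.3125 = 2.188 in².
A_nv = (7 − 4.5·0.625) × 0.3125 = 1.309 in².
A_nt = (1.125 − 0.5·0.625) × 0.3125 = 0.2539 in².
0.6 F_u A_nv = 51.04 kips; 0.6 F_y A_gv = 65.62 kips → shear rupture governs the shear term.
R_n = 51.04 + 1.0 × 65 × 0.2539 = 67.54 kips.
Allowable strength R_n/Ω = 67.54 / 2 = 33.8 kips.

33.8 kips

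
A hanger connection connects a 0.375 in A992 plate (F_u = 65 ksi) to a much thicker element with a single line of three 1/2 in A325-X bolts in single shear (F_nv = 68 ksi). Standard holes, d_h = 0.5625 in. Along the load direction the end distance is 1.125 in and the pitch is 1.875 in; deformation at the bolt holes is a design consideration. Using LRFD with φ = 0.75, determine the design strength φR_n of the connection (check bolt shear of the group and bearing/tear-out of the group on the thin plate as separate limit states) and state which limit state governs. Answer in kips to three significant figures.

Bolt shear: A_b = π·0.5²/4 = 0.1963 in²; R_n = 68 × 0.1963 × 3 × 1 = 40.06 kips → 0.75 × 40.06 = 30 kips.
Bearing (1.2 l_c t F_u ≤ 2.4 d t F_u): upper limit = 2.4·0.5·0.375·65 = 29.25 kips.
  Edge l_c = 1.125 − 0.5625/2 = 0.8438 → r_n = 24.68 kips; interior l_c = 1.875 − 0.5625 = 1.312 → r_n = 29.25 kips.
  R_n,bearing = 1·24.68 + 2·29.25 = 83.18 kips → 0.75 × 83.18 = 62.4 kips.
Bolt shear governs: 30 kips.

30 kips (bolt shear governs)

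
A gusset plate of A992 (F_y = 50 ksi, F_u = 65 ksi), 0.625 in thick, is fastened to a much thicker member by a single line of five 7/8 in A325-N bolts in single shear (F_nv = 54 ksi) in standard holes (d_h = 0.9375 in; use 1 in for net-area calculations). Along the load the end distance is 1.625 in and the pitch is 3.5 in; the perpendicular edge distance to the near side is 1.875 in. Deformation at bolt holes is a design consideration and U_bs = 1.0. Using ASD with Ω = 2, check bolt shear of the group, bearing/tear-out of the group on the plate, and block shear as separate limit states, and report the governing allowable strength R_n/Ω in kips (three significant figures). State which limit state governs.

81.2 kips (bolt shear governs)

Bolt shear: A_b = π·0.875²/4 = 0.6013 in²; R_n = 54 × 0.6013 × 5 × 1 = 162.4 kips → 162.4 / 2 = 81.2 kips.
Bearing: edge l_c = 1.156, r_n = 56.37 kips; interior l_c = 2.562, r_n = 85.31 kips; R_n = 56.37 + 4·85.31 = 397.6 kips → 199 kips.
Block shear: A_gv = 9.766, A_nv = 6.953, A_nt = 0.8594 in²; R_n = min(0.6F_uA_nv, 0.6F_yA_gv) + U_bs·F_u·A_nt = 327 kips → 164 kips.
Bolt shear governs: 81.2 kips.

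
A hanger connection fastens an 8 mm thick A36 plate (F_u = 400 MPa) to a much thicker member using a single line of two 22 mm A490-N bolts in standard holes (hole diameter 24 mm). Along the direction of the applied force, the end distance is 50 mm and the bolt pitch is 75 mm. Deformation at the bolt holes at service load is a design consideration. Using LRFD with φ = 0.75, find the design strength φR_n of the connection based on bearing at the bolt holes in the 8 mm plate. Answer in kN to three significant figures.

Per bolt r_n = 1.2 l_c t F_u ≤ 2.4 d t F_u; upper limit = 2.4 × 22 × 8 × 400 / 1000 = 169 kN.
Edge bolt: l_c = 50 − 24/2 = 38 mm → 1.2 × 38 × 8 × 400 / 1000 = 145.9 → r_n = 145.9 kN.
Interior bolts: l_c = 75 − 24 = 51 mm → 1.2 × 51 × 8 × 400 / 1000 = 195.8 → r_n = 169 kN.
R_n = 1 × 145.9 + 1 × 169 = 314.9 kN.
Design strength φR_n = 0.75 × 314.9 = 236 kN.

236 kN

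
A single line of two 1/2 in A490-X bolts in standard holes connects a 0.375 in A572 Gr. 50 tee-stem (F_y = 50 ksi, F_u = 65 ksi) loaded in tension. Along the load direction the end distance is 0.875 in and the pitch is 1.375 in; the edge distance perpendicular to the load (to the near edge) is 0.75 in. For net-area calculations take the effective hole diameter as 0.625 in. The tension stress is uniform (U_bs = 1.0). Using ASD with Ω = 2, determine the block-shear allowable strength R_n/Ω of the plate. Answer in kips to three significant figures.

Shear plane L_v = 0.875 + 1·1.375 = 2.25 in; A_gv = 2.25 × 0.375 = 0.8438 in².
A_nv = (2.25 − 1.5·0.625) × 0.375 = 0.4922 in².
A_nt = (0.75 − 0.5·0.625) × 0.375 = 0.1641 in².
0.6 F_u A_nv = 19.2 kips; 0.6 F_y A_gv = 25.31 kips → shear rupture governs the shear term.
R_n = 19.2 + 1.0 × 65 × 0.1641 = 29.86 kips.
Allowable strength R_n/Ω = 29.86 / 2 = 14.9 kips.

14.9 kips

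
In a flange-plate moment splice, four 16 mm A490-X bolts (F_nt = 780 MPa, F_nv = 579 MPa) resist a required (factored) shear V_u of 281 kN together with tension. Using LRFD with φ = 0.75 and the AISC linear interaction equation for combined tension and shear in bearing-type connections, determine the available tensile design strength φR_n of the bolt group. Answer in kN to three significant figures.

233 kN

A_b = π·16²/4 = 201.1 mm²; f_rv = 281 × 1000 / (4 × 201.1) = 349.4 MPa.
F'_nt = 1.3 F_nt − (F_nt / φF_nv) f_rv = 1.3·780 − (780/(0.75·579))·349.4 = 386.4 MPa, capped at F_nt → F'_nt = 386.4 MPa.
R_n = F'_nt · A_b · n = 386.4 × 201.1 × 4 / 1000 = 310.8 kN.
Design strength φR_n = 0.75 × 310.8 = 233 kN.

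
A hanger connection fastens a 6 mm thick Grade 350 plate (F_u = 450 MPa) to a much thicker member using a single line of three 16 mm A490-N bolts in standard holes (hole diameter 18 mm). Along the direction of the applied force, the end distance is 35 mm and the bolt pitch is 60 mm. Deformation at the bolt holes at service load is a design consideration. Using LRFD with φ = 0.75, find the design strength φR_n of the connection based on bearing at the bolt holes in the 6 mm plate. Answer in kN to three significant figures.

Per bolt r_n = 1.2 l_c t F_u ≤ 2.4 d t F_u; upper limit = 2.4 × 16 × 6 × 450 / 1000 = 103.7 kN.
Edge bolt: l_c = 35 − 18/2 = 26 mm → 1.2 × 26 × 6 × 450 / 1000 = 84.24 → r_n = 84.24 kN.
Interior bolts: l_c = 60 − 18 = 42 mm → 1.2 × 42 × 6 × 450 / 1000 = 136.1 → r_n = 103.7 kN.
R_n = 1 × 84.24 + 2 × 103.7 = 291.6 kN.
Design strength φR_n = 0.75 × 291.6 = 219 kN.

219 kN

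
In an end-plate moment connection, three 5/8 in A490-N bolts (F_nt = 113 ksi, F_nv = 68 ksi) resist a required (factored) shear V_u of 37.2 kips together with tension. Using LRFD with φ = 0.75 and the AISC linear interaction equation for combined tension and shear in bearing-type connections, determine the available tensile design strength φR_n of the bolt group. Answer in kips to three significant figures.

39.6 kips

A_b = π·0.625²/4 = 0.3068 in²; f_rv = 37.2 / (3 × 0.3068) = 40.42 ksi.
F'_nt = 1.3 F_nt − (F_nt / φF_nv) f_rv = 1.3·113 − (113/(0.75·68))·40.42 = 57.35 ksi, capped at F_nt → F'_nt = 57.35 ksi.
R_n = F'_nt · A_b · n = 57.35 × 0.3068 × 3 = 52.78 kips.
Design strength φR_n = 0.75 × 52.78 = 39.6 kips.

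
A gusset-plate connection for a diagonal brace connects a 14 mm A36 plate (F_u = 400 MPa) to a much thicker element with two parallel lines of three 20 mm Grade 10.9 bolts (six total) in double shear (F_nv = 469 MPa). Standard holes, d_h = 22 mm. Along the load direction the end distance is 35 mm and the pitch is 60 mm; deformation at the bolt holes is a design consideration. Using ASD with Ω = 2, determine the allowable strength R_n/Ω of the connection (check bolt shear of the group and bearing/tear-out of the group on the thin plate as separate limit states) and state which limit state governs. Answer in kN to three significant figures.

672 kN (bearing governs)

Bolt shear: A_b = π·20²/4 = 314.2 mm²; R_n = 469 × 314.2 × 6 × 2 / 1000 = 1768 kN → 1768 / 2 = 884 kN.
Bearing (1.2 l_c t F_u ≤ 2.4 d t F_u): upper limit = 2.4·20·14·400 / 1000 = 268.8 kN.
  Edge l_c = 35 − 22/2 = 24 → r_n = 161.3 kN; interior l_c = 60 − 22 = 38 → r_n = 255.4 kN.
  R_n,bearing = 2·161.3 + 4·255.4 = 1344 kN → 1344 / 2 = 672 kN.
Bearing governs: 672 kN.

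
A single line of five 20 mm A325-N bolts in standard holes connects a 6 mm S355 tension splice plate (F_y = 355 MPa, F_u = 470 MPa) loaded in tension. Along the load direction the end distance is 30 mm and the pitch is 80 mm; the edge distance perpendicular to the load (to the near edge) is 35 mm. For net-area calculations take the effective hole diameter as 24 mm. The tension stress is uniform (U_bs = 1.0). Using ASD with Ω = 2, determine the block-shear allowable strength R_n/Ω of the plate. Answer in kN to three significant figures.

Shear plane L_v = 30 + 4·80 = 350 mm; A_gv = 350 × 6 = 2100 mm².
A_nv = (350 − 4.5·24) × 6 = 1452 mm².
A_nt = (35 − 0.5·24) × 6 = 138 mm².
0.6 F_u A_nv = 409.5 kN; 0.6 F_y A_gv = 447.3 kN → shear rupture governs the shear term.
R_n = 409.5 + 1.0 × 470 × 138 / 1000 = 474.3 kN.
Allowable strength R_n/Ω = 474.3 / 2 = 237 kN.

237 kN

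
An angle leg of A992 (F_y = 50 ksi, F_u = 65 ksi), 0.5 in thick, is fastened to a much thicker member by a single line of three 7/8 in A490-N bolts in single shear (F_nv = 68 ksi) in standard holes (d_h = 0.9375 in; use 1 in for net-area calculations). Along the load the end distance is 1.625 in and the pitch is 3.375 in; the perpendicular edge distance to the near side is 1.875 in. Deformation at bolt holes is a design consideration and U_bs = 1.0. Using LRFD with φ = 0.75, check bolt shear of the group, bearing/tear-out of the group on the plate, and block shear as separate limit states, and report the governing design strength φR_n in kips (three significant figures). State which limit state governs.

Bolt shear: A_b = π·0.875²/4 = 0.6013 in²; R_n = 68 × 0.6013 × 3 × 1 = 122.7 kips → 0.75 × 122.7 = 92 kips.
Bearing: edge l_c = 1.156, r_n = 45.09 kips; interior l_c = 2.438, r_n = 68.25 kips; R_n = 45.09 + 2·68.25 = 181.6 kips → 136 kips.
Block shear: A_gv = 4.188, A_nv = 2.938, A_nt = 0.6875 in²; R_n = min(0.6F_uA_nv, 0.6F_yA_gv) + U_bs·F_u·A_nt = 159.2 kips → 119 kips.
Bolt shear governs: 92 kips.

92 kips (bolt shear governs)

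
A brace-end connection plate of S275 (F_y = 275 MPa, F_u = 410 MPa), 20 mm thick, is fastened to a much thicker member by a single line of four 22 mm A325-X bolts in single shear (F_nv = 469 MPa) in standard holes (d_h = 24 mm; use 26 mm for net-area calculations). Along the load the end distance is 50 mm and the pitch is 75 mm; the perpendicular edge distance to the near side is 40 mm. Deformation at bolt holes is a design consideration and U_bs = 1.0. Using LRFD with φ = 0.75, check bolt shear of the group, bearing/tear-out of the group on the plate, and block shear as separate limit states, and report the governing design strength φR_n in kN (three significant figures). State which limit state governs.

Bolt shear: A_b = π·22²/4 = 380.1 mm²; R_n = 469 × 380.1 × 4 × 1 / 1000 = 713.1 kN → 0.75 × 713.1 = 535 kN.
Bearing: edge l_c = 38, r_n = 373.9 kN; interior l_c = 51, r_n = 433 kN; R_n = 373.9 + 3·433 = 1673 kN → 1250 kN.
Block shear: A_gv = 5500, A_nv = 3680, A_nt = 540 mm²; R_n = min(0.6F_uA_nv, 0.6F_yA_gv) + U_bs·F_u·A_nt = 1127 kN → 845 kN.
Bolt shear governs: 535 kN.

535 kN (bolt shear governs)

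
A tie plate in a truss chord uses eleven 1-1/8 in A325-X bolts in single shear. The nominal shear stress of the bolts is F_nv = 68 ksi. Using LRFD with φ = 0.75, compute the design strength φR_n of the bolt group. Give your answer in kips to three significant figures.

A_b = π × 1.125² / 4 = 0.994 in².
R_n = F_nv · A_b · n · n_s = 68 × 0.994 × 11 × 1 = 743.5 kips.
Design strength φR_n = 0.75 × 743.5 = 558 kips.

558 kips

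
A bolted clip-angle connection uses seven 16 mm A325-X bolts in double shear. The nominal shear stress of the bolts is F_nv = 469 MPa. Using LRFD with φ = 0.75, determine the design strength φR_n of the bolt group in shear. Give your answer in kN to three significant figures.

990 kN

A_b = π × 16² / 4 = 201.1 mm².
R_n = F_nv · A_b · n · n_s = 469 × 201.1 × 7 × 2 / 1000 = 1320 kN.
Design strength φR_n = 0.75 × 1320 = 990 kN.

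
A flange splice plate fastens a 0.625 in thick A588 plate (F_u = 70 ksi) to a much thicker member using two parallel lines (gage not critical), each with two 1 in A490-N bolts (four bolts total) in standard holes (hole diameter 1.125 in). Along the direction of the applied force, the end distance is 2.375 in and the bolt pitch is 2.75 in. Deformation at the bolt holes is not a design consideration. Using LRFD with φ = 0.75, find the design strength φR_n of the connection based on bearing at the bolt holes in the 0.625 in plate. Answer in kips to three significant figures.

Per bolt r_n = 1.5 l_c t F_u ≤ 3.0 d t F_u; upper limit = 3.0 × 1 × 0.625 × 70 = 131.2 kips.
Edge bolt: l_c = 2.375 − 1.125/2 = 1.812 in → 1.5 × 1.812 × 0.625 × 70 = 118.9 → r_n = 118.9 kips.
Interior bolts: l_c = 2.75 − 1.125 = 1.625 in → 1.5 × 1.625 × 0.625 × 70 = 106.6 → r_n = 106.6 kips.
R_n = 2 × 118.9 + 2 × 106.6 = 451.2 kips.
Design strength φR_n = 0.75 × 451.2 = 338 kips.

338 kips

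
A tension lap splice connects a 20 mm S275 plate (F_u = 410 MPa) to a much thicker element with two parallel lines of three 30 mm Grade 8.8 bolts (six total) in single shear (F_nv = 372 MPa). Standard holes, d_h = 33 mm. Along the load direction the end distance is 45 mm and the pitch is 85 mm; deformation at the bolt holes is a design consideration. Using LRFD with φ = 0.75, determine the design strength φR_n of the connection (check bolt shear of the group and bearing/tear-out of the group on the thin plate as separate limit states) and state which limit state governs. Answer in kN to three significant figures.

1180 kN (bolt shear governs)

Bolt shear: A_b = π·30²/4 = 706.9 mm²; R_n = 372 × 706.9 × 6 × 1 / 1000 = 1578 kN → 0.75 × 1578 = 1180 kN.
Bearing (1.2 l_c t F_u ≤ 2.4 d t F_u): upper limit = 2.4·30·20·410 / 1000 = 590.4 kN.
  Edge l_c = 45 − 33/2 = 28.5 → r_n = 280.4 kN; interior l_c = 85 − 33 = 52 → r_n = 511.7 kN.
  R_n,bearing = 2·280.4 + 4·511.7 = 2608 kN → 0.75 × 2608 = 1960 kN.
Bolt shear governs: 1180 kN.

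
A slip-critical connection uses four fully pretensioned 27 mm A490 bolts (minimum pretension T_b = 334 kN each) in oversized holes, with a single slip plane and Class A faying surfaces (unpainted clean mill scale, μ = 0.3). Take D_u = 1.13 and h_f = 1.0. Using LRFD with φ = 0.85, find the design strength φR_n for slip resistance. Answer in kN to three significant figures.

R_n = μ · D_u · h_f · T_b · n_s · n_b = 0.3 × 1.13 × 1.0 × 334 × 1 × 4 = 452.9 kN.
Design strength φR_n = 0.85 × 452.9 = 385 kN.

385 kN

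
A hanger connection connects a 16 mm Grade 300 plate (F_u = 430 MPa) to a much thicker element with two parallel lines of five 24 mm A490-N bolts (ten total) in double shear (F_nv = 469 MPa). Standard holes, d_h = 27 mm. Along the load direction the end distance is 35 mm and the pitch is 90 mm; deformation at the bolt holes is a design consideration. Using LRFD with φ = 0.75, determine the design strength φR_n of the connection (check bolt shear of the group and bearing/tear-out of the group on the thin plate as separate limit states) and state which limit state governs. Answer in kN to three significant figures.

Bolt shear: A_b = π·24²/4 = 452.4 mm²; R_n = 469 × 452.4 × 10 × 2 / 1000 = 4243 kN → 0.75 × 4243 = 3180 kN.
Bearing (1.2 l_c t F_u ≤ 2.4 d t F_u): upper limit = 2.4·24·16·430 / 1000 = 396.3 kN.
  Edge l_c = 35 − 27/2 = 21.5 → r_n = 177.5 kN; interior l_c = 90 − 27 = 63 → r_n = 396.3 kN.
  R_n,bearing = 2·177.5 + 8·396.3 = 3525 kN → 0.75 × 3525 = 2640 kN.
Bearing governs: 2640 kN.

2640 kN (bearing governs)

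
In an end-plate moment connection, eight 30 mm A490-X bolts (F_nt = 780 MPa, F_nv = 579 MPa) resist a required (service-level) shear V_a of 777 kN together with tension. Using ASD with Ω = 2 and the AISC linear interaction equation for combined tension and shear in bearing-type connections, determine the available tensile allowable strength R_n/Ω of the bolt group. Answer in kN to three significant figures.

A_b = π·30²/4 = 706.9 mm²; f_rv = 777 × 1000 / (8 × 706.9) = 137.4 MPa.
F'_nt = 1.3 F_nt − (Ω F_nt / F_nv) f_rv = 1.3·780 − (2·780/579)·137.4 = 643.8 MPa, capped at F_nt → F'_nt = 643.8 MPa.
R_n = F'_nt · A_b · n = 643.8 × 706.9 × 8 / 1000 = 3641 kN.
Allowable strength R_n/Ω = 3641 / 2 = 1820 kN.

1820 kN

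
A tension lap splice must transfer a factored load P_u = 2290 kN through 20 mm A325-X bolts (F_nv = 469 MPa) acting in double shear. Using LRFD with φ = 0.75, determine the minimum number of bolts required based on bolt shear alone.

11 bolts

A_b = π·20²/4 = 314.2 mm².
Per-bolt design strength φR_n = 0.75 × 469 × 314.2 × 2 / 1000 = 221 kN.
n ≥ 2290 / 221 = 10.36 → use 11 bolts.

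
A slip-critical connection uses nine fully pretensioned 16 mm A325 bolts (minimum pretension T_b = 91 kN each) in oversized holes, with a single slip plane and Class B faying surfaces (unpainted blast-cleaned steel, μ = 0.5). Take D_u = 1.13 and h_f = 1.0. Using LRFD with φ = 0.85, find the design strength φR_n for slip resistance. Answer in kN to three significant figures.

R_n = μ · D_u · h_f · T_b · n_s · n_b = 0.5 × 1.13 × 1.0 × 91 × 1 × 9 = 462.7 kN.
Design strength φR_n = 0.85 × 462.7 = 393 kN.

393 kN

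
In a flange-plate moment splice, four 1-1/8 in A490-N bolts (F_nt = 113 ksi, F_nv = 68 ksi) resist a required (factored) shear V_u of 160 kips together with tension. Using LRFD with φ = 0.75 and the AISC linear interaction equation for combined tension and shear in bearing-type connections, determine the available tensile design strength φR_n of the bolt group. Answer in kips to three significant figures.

A_b = π·1.125²/4 = 0.994 in²; f_rv = 160 / (4 × 0.994) = 40.24 ksi.
F'_nt = 1.3 F_nt − (F_nt / φF_nv) f_rv = 1.3·113 − (113/(0.75·68))·40.24 = 57.74 ksi, capped at F_nt → F'_nt = 57.74 ksi.
R_n = F'_nt · A_b · n = 57.74 × 0.994 × 4 = 229.6 kips.
Design strength φR_n = 0.75 × 229.6 = 172 kips.

172 kips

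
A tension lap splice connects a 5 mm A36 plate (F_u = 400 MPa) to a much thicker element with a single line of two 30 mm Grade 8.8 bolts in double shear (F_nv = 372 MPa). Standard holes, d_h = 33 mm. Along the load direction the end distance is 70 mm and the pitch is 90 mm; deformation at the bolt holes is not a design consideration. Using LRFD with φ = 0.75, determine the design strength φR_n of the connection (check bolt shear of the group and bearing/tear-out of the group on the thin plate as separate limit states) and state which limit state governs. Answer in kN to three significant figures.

249 kN (bearing governs)

Bolt shear: A_b = π·30²/4 = 706.9 mm²; R_n = 372 × 706.9 × 2 × 2 / 1000 = 1052 kN → 0.75 × 1052 = 789 kN.
Bearing (1.5 l_c t F_u ≤ 3.0 d t F_u): upper limit = 3.0·30·5·400 / 1000 = 180 kN.
  Edge l_c = 70 − 33/2 = 53.5 → r_n = 160.5 kN; interior l_c = 90 − 33 = 57 → r_n = 171 kN.
  R_n,bearing = 1·160.5 + 1·171 = 331.5 kN → 0.75 × 331.5 = 249 kN.
Bearing governs: 249 kN.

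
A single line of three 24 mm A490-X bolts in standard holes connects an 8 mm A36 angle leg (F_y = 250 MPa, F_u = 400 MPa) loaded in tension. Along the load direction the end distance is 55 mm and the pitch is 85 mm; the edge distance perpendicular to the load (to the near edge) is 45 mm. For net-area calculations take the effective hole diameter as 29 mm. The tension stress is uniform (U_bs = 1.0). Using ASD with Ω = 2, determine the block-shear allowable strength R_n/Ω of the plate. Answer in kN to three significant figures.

Shear plane L_v = 55 + 2·85 = 225 mm; A_gv = 225 × 8 = 1800 mm².
A_nv = (225 − 2.5·29) × 8 = 1220 mm².
A_nt = (45 − 0.5·29) × 8 = 244 mm².
0.6 F_u A_nv = 292.8 kN; 0.6 F_y A_gv = 270 kN → shear yielding governs the shear term.
R_n = 270 + 1.0 × 400 × 244 / 1000 = 367.6 kN.
Allowable strength R_n/Ω = 367.6 / 2 = 184 kN.

184 kN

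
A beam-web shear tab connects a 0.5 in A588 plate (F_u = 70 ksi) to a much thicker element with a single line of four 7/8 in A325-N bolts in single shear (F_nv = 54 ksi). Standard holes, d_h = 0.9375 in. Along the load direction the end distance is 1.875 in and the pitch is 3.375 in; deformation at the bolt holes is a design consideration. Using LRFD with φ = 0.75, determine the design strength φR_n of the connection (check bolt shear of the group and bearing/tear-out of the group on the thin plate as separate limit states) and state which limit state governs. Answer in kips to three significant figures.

Bolt shear: A_b = π·0.875²/4 = 0.6013 in²; R_n = 54 × 0.6013 × 4 × 1 = 129.9 kips → 0.75 × 129.9 = 97.4 kips.
Bearing (1.2 l_c t F_u ≤ 2.4 d t F_u): upper limit = 2.4·0.875·0.5·70 = 73.5 kips.
  Edge l_c = 1.875 − 0.9375/2 = 1.406 → r_n = 59.06 kips; interior l_c = 3.375 − 0.9375 = 2.438 → r_n = 73.5 kips.
  R_n,bearing = 1·59.06 + 3·73.5 = 279.6 kips → 0.75 × 279.6 = 210 kips.
Bolt shear governs: 97.4 kips.

97.4 kips (bolt shear governs)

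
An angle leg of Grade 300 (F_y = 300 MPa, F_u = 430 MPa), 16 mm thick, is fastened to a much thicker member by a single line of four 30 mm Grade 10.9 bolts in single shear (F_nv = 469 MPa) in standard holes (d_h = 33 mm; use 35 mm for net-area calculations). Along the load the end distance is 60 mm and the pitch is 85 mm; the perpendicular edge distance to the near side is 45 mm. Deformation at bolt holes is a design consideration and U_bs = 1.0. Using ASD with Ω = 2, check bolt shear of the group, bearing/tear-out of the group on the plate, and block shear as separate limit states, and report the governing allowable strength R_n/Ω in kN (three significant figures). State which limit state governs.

492 kN (block shear governs)

Bolt shear: A_b = π·30²/4 = 706.9 mm²; R_n = 469 × 706.9 × 4 × 1 / 1000 = 1326 kN → 1326 / 2 = 663 kN.
Bearing: edge l_c = 43.5, r_n = 359.1 kN; interior l_c = 52, r_n = 429.3 kN; R_n = 359.1 + 3·429.3 = 1647 kN → 824 kN.
Block shear: A_gv = 5040, A_nv = 3080, A_nt = 440 mm²; R_n = min(0.6F_uA_nv, 0.6F_yA_gv) + U_bs·F_u·A_nt = 983.8 kN → 492 kN.
Block shear governs: 492 kN.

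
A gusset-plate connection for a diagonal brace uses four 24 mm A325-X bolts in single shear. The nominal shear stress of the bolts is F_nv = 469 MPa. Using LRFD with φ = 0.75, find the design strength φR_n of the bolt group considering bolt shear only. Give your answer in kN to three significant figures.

A_b = π × 24² / 4 = 452.4 mm².
R_n = F_nv · A_b · n · n_s = 469 × 452.4 × 4 × 1 / 1000 = 848.7 kN.
Design strength φR_n = 0.75 × 848.7 = 637 kN.

637 kN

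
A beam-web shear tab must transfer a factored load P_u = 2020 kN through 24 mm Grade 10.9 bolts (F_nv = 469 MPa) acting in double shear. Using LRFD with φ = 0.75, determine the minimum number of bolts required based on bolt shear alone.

A_b = π·24²/4 = 452.4 mm².
Per-bolt design strength φR_n = 0.75 × 469 × 452.4 × 2 / 1000 = 318.3 kN.
n ≥ 2020 / 318.3 = 6.347 → use 7 bolts.

7 bolts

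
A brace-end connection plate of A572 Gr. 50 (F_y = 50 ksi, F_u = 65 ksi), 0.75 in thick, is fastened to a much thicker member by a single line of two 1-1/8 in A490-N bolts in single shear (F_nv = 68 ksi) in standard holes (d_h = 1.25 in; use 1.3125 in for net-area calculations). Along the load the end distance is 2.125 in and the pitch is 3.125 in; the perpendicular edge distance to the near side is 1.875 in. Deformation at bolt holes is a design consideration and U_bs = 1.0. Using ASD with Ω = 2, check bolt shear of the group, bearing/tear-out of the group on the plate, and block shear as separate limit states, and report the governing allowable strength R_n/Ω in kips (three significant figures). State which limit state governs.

67.6 kips (bolt shear governs)

Bolt shear: A_b = π·1.125²/4 = 0.994 in²; R_n = 68 × 0.994 × 2 × 1 = 135.2 kips → 135.2 / 2 = 67.6 kips.
Bearing: edge l_c = 1.5, r_n = 87.75 kips; interior l_c = 1.875, r_n = 109.7 kips; R_n = 87.75 + 1·109.7 = 197.4 kips → 98.7 kips.
Block shear: A_gv = 3.938, A_nv = 2.461, A_nt = 0.9141 in²; R_n = min(0.6F_uA_nv, 0.6F_yA_gv) + U_bs·F_u·A_nt = 155.4 kips → 77.7 kips.
Bolt shear governs: 67.6 kips.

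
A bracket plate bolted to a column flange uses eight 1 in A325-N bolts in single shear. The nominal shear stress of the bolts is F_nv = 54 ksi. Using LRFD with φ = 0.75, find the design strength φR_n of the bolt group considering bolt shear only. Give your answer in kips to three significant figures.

254 kips

A_b = π × 1² / 4 = 0.7854 in².
R_n = F_nv · A_b · n · n_s = 54 × 0.7854 × 8 × 1 = 339.3 kips.
Design strength φR_n = 0.75 × 339.3 = 254 kips.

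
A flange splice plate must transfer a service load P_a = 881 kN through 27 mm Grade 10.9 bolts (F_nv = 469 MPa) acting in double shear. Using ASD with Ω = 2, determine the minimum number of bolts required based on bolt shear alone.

A_b = π·27²/4 = 572.6 mm².
Per-bolt allowable strength R_n/Ω = 469 × 572.6 × 2 / 1000 / 2 = 268.5 kN.
n ≥ 881 / 268.5 = 3.281 → use 4 bolts.

4 bolts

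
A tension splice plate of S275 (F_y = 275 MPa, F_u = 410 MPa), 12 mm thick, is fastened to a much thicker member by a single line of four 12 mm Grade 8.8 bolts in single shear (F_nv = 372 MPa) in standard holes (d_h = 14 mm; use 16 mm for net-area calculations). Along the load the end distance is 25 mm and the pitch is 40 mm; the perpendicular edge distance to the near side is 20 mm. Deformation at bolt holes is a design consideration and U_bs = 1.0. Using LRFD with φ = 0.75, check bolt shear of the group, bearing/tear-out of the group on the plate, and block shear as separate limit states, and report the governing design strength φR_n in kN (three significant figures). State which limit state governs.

Bolt shear: A_b = π·12²/4 = 113.1 mm²; R_n = 372 × 113.1 × 4 × 1 / 1000 = 168.3 kN → 0.75 × 168.3 = 126 kN.
Bearing: edge l_c = 18, r_n = 106.3 kN; interior l_c = 26, r_n = 141.7 kN; R_n = 106.3 + 3·141.7 = 531.4 kN → 399 kN.
Block shear: A_gv = 1740, A_nv = 1068, A_nt = 144 mm²; R_n = min(0.6F_uA_nv, 0.6F_yA_gv) + U_bs·F_u·A_nt = 321.8 kN → 241 kN.
Bolt shear governs: 126 kN.

126 kN (bolt shear governs)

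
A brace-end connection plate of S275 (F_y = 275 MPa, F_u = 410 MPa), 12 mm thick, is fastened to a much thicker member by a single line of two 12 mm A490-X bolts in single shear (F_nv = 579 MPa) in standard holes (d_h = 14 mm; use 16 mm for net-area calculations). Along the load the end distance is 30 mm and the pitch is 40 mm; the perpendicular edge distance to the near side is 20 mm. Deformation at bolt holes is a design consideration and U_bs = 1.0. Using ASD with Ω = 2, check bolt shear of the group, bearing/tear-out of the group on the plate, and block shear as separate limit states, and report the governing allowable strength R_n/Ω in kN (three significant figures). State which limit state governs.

65.5 kN (bolt shear governs)

Bolt shear: A_b = π·12²/4 = 113.1 mm²; R_n = 579 × 113.1 × 2 × 1 / 1000 = 131 kN → 131 / 2 = 65.5 kN.
Bearing: edge l_c = 23, r_n = 135.8 kN; interior l_c = 26, r_n = 141.7 kN; R_n = 135.8 + 1·141.7 = 277.5 kN → 139 kN.
Block shear: A_gv = 840, A_nv = 552, A_nt = 144 mm²; R_n = min(0.6F_uA_nv, 0.6F_yA_gv) + U_bs·F_u·A_nt = 194.8 kN → 97.4 kN.
Bolt shear governs: 65.5 kN.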